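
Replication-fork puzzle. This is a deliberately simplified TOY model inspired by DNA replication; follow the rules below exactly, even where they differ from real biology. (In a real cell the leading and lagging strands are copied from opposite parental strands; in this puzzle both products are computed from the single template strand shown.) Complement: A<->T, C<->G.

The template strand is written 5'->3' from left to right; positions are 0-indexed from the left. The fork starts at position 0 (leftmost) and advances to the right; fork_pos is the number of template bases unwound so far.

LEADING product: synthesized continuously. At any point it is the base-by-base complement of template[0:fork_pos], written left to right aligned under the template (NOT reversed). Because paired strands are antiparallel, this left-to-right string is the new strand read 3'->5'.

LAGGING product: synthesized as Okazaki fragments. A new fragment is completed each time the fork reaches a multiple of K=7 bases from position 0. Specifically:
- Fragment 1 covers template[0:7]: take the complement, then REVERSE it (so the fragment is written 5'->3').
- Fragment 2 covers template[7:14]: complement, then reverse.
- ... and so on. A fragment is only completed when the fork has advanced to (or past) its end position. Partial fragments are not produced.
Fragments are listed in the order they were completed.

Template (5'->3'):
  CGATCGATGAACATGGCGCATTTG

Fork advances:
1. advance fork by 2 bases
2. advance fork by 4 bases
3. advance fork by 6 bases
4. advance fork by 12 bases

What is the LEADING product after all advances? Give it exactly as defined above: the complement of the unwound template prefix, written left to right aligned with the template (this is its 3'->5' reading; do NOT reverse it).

Step 1: advance 2 -> fork_pos = 0 + 2 = 2.
Step 2: advance 4 -> fork_pos = 2 + 4 = 6.
Step 3: advance 6 -> fork_pos = 6 + 6 = 12.
Step 4: advance 12 -> fork_pos = 12 + 12 = 24.
Unwound prefix: template[0:24] = CGATCGATGAACATGGCGCATTTG
Complement it base by base (A<->T, C<->G), keeping left-to-right order:
  [0:5] CGATC -> GCTAG
  [5:10] GATGA -> CTACT
  [10:15] ACATG -> TGTAC
  [15:20] GCGCA -> CGCGT
  [20:24] TTTG -> AAAC
Concatenate: GCTAGCTACTTGTACCGCGTAAAC (length 24; written aligned with the template, i.e. 3'->5').

Answer: GCTAGCTACTTGTACCGCGTAAAC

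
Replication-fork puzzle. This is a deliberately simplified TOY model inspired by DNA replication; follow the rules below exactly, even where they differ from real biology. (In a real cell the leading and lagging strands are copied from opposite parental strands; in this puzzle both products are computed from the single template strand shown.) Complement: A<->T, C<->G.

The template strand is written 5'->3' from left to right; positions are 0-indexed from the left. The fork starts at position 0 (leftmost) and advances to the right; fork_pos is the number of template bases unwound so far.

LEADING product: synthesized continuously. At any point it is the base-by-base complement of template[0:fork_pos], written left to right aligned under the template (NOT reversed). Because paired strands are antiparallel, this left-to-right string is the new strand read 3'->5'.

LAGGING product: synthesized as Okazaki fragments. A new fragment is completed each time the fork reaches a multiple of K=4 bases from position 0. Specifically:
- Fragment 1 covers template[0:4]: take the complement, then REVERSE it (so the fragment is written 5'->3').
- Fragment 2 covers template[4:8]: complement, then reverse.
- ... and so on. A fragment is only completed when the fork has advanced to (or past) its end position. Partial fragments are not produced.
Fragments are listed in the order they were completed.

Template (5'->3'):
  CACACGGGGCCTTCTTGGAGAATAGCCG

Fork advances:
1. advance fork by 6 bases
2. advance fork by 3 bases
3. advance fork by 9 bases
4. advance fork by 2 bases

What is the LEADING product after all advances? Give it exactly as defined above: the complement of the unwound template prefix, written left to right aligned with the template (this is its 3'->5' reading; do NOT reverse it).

Answer: GTGTGCCCCGGAAGAACCTC

Derivation:
Step 1: advance 6 -> fork_pos = 0 + 6 = 6.
Step 2: advance 3 -> fork_pos = 6 + 3 = 9.
Step 3: advance 9 -> fork_pos = 9 + 9 = 18.
Step 4: advance 2 -> fork_pos = 18 + 2 = 20.
Unwound prefix: template[0:20] = CACACGGGGCCTTCTTGGAG
Complement it base by base (A<->T, C<->G), keeping left-to-right order:
  [0:5] CACAC -> GTGTG
  [5:10] GGGGC -> CCCCG
  [10:15] CTTCT -> GAAGA
  [15:20] TGGAG -> ACCTC
Concatenate: GTGTGCCCCGGAAGAACCTC (length 20; written aligned with the template, i.e. 3'->5').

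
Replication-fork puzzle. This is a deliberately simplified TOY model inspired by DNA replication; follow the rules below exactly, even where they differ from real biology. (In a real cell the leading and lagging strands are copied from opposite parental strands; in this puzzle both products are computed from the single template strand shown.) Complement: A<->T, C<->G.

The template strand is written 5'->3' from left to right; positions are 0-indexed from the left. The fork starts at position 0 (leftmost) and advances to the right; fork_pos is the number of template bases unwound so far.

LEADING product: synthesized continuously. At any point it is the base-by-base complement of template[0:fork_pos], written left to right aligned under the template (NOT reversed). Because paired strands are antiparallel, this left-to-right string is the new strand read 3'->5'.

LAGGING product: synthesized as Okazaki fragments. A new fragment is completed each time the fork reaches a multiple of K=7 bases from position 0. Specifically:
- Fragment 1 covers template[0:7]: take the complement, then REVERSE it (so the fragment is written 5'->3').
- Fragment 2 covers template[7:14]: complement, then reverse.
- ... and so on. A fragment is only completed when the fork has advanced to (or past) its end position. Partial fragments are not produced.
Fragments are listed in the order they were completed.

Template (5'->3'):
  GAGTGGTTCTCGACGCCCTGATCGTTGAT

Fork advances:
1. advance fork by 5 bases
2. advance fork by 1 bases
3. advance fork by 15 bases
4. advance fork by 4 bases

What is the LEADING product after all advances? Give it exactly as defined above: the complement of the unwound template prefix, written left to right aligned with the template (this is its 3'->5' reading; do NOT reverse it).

Step 1: advance 5 -> fork_pos = 0 + 5 = 5.
Step 2: advance 1 -> fork_pos = 5 + 1 = 6.
Step 3: advance 15 -> fork_pos = 6 + 15 = 21.
Step 4: advance 4 -> fork_pos = 21 + 4 = 25.
Unwound prefix: template[0:25] = GAGTGGTTCTCGACGCCCTGATCGT
Complement it base by base (A<->T, C<->G), keeping left-to-right order:
  [0:5] GAGTG -> CTCAC
  [5:10] GTTCT -> CAAGA
  [10:15] CGACG -> GCTGC
  [15:20] CCCTG -> GGGAC
  [20:25] ATCGT -> TAGCA
Concatenate: CTCACCAAGAGCTGCGGGACTAGCA (length 25; written aligned with the template, i.e. 3'->5').

Answer: CTCACCAAGAGCTGCGGGACTAGCA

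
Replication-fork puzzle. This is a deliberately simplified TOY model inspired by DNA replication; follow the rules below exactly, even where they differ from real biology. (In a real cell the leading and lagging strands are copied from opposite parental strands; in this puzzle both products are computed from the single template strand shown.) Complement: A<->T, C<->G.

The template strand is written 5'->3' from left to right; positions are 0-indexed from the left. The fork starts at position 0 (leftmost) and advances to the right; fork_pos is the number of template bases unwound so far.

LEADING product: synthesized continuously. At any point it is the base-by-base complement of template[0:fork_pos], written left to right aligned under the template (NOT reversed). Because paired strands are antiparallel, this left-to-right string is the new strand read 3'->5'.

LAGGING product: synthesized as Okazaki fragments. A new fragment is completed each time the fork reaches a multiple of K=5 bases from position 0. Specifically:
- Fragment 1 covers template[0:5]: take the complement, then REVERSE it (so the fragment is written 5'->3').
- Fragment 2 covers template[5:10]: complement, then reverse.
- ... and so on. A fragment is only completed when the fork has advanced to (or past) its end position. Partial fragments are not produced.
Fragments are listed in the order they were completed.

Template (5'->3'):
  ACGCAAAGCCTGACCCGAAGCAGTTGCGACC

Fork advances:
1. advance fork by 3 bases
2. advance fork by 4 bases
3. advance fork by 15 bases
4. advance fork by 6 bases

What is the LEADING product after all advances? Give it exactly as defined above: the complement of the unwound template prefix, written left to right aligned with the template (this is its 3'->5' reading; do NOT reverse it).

Step 1: advance 3 -> fork_pos = 0 + 3 = 3.
Step 2: advance 4 -> fork_pos = 3 + 4 = 7.
Step 3: advance 15 -> fork_pos = 7 + 15 = 22.
Step 4: advance 6 -> fork_pos = 22 + 6 = 28.
Unwound prefix: template[0:28] = ACGCAAAGCCTGACCCGAAGCAGTTGCG
Complement it base by base (A<->T, C<->G), keeping left-to-right order:
  [0:5] ACGCA -> TGCGT
  [5:10] AAGCC -> TTCGG
  [10:15] TGACC -> ACTGG
  [15:20] CGAAG -> GCTTC
  [20:25] CAGTT -> GTCAA
  [25:28] GCG -> CGC
Concatenate: TGCGTTTCGGACTGGGCTTCGTCAACGC (length 28; written aligned with the template, i.e. 3'->5').

Answer: TGCGTTTCGGACTGGGCTTCGTCAACGC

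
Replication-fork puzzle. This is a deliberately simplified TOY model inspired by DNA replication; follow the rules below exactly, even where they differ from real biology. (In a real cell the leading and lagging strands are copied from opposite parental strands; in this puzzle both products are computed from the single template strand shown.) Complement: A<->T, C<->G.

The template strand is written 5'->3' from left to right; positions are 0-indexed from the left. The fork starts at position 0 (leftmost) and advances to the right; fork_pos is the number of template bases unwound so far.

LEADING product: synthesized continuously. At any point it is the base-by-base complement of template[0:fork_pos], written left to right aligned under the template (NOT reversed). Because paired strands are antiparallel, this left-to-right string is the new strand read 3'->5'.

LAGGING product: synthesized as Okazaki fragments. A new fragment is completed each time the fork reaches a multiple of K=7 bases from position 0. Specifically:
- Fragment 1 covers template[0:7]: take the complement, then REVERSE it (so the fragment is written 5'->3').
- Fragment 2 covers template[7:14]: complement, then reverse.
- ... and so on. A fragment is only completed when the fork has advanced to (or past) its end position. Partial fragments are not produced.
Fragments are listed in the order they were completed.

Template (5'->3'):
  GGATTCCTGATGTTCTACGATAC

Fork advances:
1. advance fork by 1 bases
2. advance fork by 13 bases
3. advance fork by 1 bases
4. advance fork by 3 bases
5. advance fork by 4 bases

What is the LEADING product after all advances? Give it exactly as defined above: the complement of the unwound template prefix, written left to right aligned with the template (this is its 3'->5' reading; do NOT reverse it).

Answer: CCTAAGGACTACAAGATGCTAT

Derivation:
Step 1: advance 1 -> fork_pos = 0 + 1 = 1.
Step 2: advance 13 -> fork_pos = 1 + 13 = 14.
Step 3: advance 1 -> fork_pos = 14 + 1 = 15.
Step 4: advance 3 -> fork_pos = 15 + 3 = 18.
Step 5: advance 4 -> fork_pos = 18 + 4 = 22.
Unwound prefix: template[0:22] = GGATTCCTGATGTTCTACGATA
Complement it base by base (A<->T, C<->G), keeping left-to-right order:
  [0:5] GGATT -> CCTAA
  [5:10] CCTGA -> GGACT
  [10:15] TGTTC -> ACAAG
  [15:20] TACGA -> ATGCT
  [20:22] TA -> AT
Concatenate: CCTAAGGACTACAAGATGCTAT (length 22; written aligned with the template, i.e. 3'->5').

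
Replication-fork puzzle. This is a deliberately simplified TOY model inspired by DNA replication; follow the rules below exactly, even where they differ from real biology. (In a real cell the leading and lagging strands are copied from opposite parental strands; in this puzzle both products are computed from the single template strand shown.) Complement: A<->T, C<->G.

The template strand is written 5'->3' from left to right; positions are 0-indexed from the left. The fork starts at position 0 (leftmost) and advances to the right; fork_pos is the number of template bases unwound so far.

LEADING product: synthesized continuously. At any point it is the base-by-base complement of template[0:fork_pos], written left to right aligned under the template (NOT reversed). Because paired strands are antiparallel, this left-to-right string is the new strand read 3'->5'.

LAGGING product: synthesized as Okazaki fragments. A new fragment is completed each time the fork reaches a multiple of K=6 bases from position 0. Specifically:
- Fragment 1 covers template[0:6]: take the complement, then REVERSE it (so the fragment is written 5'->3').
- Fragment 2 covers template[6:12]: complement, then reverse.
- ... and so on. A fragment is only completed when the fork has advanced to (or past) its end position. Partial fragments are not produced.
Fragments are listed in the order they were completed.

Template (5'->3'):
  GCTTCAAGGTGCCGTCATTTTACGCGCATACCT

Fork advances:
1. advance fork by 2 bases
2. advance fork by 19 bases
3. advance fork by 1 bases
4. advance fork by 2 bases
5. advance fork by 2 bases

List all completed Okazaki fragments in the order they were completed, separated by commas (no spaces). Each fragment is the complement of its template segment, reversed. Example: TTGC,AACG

Answer: TGAAGC,GCACCT,ATGACG,CGTAAA

Derivation:
Step 1: advance 2 -> fork_pos = 0 + 2 = 2. Next multiple of 6 is 6 (not reached); still 0 fragment(s).
Step 2: advance 19 -> fork_pos = 2 + 19 = 21. Reached multiple(s) of 6: 6, 12, 18 -> fragments 1-3 completed (3 total).
Step 3: advance 1 -> fork_pos = 21 + 1 = 22. Next multiple of 6 is 24 (not reached); still 3 fragment(s).
Step 4: advance 2 -> fork_pos = 22 + 2 = 24. Reached multiple(s) of 6: 24 -> fragment 4 completed (4 total).
Step 5: advance 2 -> fork_pos = 24 + 2 = 26. Next multiple of 6 is 30 (not reached); still 4 fragment(s).
Final fork_pos = 26, so 4 fragment(s) are complete. Build each: template segment -> complement -> reverse.
Fragment 1: template[0:6] = GCTTCA -> complement CGAAGT -> reversed TGAAGC
Fragment 2: template[6:12] = AGGTGC -> complement TCCACG -> reversed GCACCT
Fragment 3: template[12:18] = CGTCAT -> complement GCAGTA -> reversed ATGACG
Fragment 4: template[18:24] = TTTACG -> complement AAATGC -> reversed CGTAAA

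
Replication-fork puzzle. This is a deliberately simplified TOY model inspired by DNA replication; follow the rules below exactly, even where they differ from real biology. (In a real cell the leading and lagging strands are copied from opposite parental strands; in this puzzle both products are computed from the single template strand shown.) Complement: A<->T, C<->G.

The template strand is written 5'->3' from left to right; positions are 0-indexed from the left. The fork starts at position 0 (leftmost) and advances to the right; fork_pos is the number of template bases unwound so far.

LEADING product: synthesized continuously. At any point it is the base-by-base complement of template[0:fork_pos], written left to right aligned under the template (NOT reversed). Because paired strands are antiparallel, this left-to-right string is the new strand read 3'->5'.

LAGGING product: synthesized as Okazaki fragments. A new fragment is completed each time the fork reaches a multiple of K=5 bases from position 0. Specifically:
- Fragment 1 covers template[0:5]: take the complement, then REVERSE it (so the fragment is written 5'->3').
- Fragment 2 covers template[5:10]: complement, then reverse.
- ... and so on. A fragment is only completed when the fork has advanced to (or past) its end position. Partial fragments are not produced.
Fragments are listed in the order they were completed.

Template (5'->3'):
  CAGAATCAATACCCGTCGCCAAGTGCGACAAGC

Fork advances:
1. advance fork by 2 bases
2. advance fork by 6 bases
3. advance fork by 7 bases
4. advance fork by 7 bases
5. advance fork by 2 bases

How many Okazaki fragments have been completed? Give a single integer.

Step 1: advance 2 -> fork_pos = 0 + 2 = 2. Next multiple of 5 is 5 (not reached); still 0 fragment(s).
Step 2: advance 6 -> fork_pos = 2 + 6 = 8. Reached multiple(s) of 5: 5 -> fragment 1 completed (1 total).
Step 3: advance 7 -> fork_pos = 8 + 7 = 15. Reached multiple(s) of 5: 10, 15 -> fragments 2-3 completed (3 total).
Step 4: advance 7 -> fork_pos = 15 + 7 = 22. Reached multiple(s) of 5: 20 -> fragment 4 completed (4 total).
Step 5: advance 2 -> fork_pos = 22 + 2 = 24. Next multiple of 5 is 25 (not reached); still 4 fragment(s).
Check: final fork_pos = 24; the multiples of 5 that are <= 24 are 5..20 -> 24 // 5 = 4 completed fragment(s).

Answer: 4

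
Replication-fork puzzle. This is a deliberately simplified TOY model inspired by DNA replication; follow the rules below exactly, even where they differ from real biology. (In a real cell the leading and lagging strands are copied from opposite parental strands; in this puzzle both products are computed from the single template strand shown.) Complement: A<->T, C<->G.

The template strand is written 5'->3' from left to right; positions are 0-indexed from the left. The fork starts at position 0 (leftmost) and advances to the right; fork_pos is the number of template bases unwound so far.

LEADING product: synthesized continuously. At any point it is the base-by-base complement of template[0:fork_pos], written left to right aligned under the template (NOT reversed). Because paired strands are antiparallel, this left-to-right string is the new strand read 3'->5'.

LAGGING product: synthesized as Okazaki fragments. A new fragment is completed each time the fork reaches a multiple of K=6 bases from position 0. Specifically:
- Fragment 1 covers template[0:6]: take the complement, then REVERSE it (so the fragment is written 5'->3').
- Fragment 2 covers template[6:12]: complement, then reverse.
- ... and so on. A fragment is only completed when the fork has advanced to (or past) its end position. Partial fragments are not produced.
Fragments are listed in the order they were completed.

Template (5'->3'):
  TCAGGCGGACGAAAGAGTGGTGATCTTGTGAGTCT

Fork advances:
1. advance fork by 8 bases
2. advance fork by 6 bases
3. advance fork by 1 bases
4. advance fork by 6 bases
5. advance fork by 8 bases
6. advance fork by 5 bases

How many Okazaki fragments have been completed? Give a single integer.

Step 1: advance 8 -> fork_pos = 0 + 8 = 8. Reached multiple(s) of 6: 6 -> fragment 1 completed (1 total).
Step 2: advance 6 -> fork_pos = 8 + 6 = 14. Reached multiple(s) of 6: 12 -> fragment 2 completed (2 total).
Step 3: advance 1 -> fork_pos = 14 + 1 = 15. Next multiple of 6 is 18 (not reached); still 2 fragment(s).
Step 4: advance 6 -> fork_pos = 15 + 6 = 21. Reached multiple(s) of 6: 18 -> fragment 3 completed (3 total).
Step 5: advance 8 -> fork_pos = 21 + 8 = 29. Reached multiple(s) of 6: 24 -> fragment 4 completed (4 total).
Step 6: advance 5 -> fork_pos = 29 + 5 = 34. Reached multiple(s) of 6: 30 -> fragment 5 completed (5 total).
Check: final fork_pos = 34; the multiples of 6 that are <= 34 are 6..30 -> 34 // 6 = 5 completed fragment(s).

Answer: 5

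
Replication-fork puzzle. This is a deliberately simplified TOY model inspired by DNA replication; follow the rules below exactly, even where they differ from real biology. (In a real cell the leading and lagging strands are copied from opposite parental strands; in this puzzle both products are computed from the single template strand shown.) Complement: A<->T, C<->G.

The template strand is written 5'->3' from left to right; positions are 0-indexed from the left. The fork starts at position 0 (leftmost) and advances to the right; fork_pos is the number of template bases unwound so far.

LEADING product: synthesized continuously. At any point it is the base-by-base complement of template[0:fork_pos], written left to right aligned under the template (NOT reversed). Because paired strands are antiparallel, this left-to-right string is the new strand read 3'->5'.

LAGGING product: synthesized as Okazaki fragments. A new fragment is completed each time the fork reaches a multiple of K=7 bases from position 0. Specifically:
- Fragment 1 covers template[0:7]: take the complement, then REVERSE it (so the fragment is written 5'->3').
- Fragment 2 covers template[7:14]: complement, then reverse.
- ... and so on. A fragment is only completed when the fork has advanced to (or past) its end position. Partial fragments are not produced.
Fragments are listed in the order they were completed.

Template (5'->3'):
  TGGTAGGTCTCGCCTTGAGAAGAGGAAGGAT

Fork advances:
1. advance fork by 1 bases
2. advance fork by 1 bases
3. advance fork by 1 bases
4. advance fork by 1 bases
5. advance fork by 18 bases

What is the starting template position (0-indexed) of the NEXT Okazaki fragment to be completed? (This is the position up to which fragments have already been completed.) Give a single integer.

Answer: 21

Derivation:
Step 1: advance 1 -> fork_pos = 0 + 1 = 1. Next multiple of 7 is 7 (not reached); still 0 fragment(s).
Step 2: advance 1 -> fork_pos = 1 + 1 = 2. Next multiple of 7 is 7 (not reached); still 0 fragment(s).
Step 3: advance 1 -> fork_pos = 2 + 1 = 3. Next multiple of 7 is 7 (not reached); still 0 fragment(s).
Step 4: advance 1 -> fork_pos = 3 + 1 = 4. Next multiple of 7 is 7 (not reached); still 0 fragment(s).
Step 5: advance 18 -> fork_pos = 4 + 18 = 22. Reached multiple(s) of 7: 7, 14, 21 -> fragments 1-3 completed (3 total).
3 fragment(s) completed, covering template[0:21] (3 x 7 = 21). The next fragment, fragment 4, covers template[21:28], so it starts at position 21.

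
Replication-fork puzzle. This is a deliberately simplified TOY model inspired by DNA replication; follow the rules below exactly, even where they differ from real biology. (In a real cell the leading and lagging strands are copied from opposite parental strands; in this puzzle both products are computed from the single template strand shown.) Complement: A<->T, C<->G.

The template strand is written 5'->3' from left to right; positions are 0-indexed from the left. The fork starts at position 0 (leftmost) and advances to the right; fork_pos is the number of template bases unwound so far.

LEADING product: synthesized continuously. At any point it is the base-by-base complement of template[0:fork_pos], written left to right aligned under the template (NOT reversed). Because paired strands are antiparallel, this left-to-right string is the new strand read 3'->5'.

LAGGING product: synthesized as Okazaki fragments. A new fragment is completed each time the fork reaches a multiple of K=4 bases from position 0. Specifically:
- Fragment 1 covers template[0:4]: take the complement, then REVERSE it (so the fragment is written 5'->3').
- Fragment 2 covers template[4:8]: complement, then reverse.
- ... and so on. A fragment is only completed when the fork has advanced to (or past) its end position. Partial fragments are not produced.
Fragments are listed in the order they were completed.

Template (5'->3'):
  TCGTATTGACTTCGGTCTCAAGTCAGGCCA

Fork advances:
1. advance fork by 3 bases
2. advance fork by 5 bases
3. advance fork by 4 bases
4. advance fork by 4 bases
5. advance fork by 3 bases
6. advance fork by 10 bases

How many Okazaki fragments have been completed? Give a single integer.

Step 1: advance 3 -> fork_pos = 0 + 3 = 3. Next multiple of 4 is 4 (not reached); still 0 fragment(s).
Step 2: advance 5 -> fork_pos = 3 + 5 = 8. Reached multiple(s) of 4: 4, 8 -> fragments 1-2 completed (2 total).
Step 3: advance 4 -> fork_pos = 8 + 4 = 12. Reached multiple(s) of 4: 12 -> fragment 3 completed (3 total).
Step 4: advance 4 -> fork_pos = 12 + 4 = 16. Reached multiple(s) of 4: 16 -> fragment 4 completed (4 total).
Step 5: advance 3 -> fork_pos = 16 + 3 = 19. Next multiple of 4 is 20 (not reached); still 4 fragment(s).
Step 6: advance 10 -> fork_pos = 19 + 10 = 29. Reached multiple(s) of 4: 20, 24, 28 -> fragments 5-7 completed (7 total).
Check: final fork_pos = 29; the multiples of 4 that are <= 29 are 4..28 -> 29 // 4 = 7 completed fragment(s).

Answer: 7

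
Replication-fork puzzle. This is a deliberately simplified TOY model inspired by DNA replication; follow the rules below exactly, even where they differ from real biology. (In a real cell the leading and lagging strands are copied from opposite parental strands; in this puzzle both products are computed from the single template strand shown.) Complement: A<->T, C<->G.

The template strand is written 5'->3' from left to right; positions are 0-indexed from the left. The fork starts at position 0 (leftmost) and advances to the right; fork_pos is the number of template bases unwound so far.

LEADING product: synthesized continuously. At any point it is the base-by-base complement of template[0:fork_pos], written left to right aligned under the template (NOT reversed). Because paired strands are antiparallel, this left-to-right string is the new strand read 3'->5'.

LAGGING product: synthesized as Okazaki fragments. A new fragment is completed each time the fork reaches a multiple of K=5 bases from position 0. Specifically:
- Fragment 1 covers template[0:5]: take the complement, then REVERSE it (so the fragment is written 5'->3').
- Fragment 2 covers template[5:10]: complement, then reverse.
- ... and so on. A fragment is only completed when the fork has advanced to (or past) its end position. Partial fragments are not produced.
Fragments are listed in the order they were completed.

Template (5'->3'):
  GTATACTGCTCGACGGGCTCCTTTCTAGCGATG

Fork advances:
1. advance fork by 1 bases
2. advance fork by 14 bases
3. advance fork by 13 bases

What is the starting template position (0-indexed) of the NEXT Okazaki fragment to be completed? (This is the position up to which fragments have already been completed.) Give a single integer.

Answer: 25

Derivation:
Step 1: advance 1 -> fork_pos = 0 + 1 = 1. Next multiple of 5 is 5 (not reached); still 0 fragment(s).
Step 2: advance 14 -> fork_pos = 1 + 14 = 15. Reached multiple(s) of 5: 5, 10, 15 -> fragments 1-3 completed (3 total).
Step 3: advance 13 -> fork_pos = 15 + 13 = 28. Reached multiple(s) of 5: 20, 25 -> fragments 4-5 completed (5 total).
5 fragment(s) completed, covering template[0:25] (5 x 5 = 25). The next fragment, fragment 6, covers template[25:30], so it starts at position 25.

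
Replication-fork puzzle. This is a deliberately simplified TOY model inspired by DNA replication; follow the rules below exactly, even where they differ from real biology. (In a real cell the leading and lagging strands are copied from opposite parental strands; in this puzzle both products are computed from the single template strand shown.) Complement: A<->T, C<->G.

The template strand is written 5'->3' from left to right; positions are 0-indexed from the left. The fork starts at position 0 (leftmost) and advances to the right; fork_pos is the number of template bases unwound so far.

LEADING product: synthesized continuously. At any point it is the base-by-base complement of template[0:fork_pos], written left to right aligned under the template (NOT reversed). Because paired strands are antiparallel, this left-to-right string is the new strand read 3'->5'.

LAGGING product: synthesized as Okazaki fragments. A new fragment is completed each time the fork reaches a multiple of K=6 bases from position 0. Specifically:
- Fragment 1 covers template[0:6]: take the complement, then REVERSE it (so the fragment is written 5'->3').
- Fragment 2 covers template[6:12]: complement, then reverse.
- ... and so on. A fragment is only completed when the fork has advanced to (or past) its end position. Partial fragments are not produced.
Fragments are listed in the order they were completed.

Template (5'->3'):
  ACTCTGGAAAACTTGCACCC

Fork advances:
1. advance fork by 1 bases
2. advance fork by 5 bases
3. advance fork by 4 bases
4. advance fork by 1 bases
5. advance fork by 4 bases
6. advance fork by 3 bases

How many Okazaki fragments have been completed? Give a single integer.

Answer: 3

Derivation:
Step 1: advance 1 -> fork_pos = 0 + 1 = 1. Next multiple of 6 is 6 (not reached); still 0 fragment(s).
Step 2: advance 5 -> fork_pos = 1 + 5 = 6. Reached multiple(s) of 6: 6 -> fragment 1 completed (1 total).
Step 3: advance 4 -> fork_pos = 6 + 4 = 10. Next multiple of 6 is 12 (not reached); still 1 fragment(s).
Step 4: advance 1 -> fork_pos = 10 + 1 = 11. Next multiple of 6 is 12 (not reached); still 1 fragment(s).
Step 5: advance 4 -> fork_pos = 11 + 4 = 15. Reached multiple(s) of 6: 12 -> fragment 2 completed (2 total).
Step 6: advance 3 -> fork_pos = 15 + 3 = 18. Reached multiple(s) of 6: 18 -> fragment 3 completed (3 total).
Check: final fork_pos = 18; the multiples of 6 that are <= 18 are 6..18 -> 18 // 6 = 3 completed fragment(s).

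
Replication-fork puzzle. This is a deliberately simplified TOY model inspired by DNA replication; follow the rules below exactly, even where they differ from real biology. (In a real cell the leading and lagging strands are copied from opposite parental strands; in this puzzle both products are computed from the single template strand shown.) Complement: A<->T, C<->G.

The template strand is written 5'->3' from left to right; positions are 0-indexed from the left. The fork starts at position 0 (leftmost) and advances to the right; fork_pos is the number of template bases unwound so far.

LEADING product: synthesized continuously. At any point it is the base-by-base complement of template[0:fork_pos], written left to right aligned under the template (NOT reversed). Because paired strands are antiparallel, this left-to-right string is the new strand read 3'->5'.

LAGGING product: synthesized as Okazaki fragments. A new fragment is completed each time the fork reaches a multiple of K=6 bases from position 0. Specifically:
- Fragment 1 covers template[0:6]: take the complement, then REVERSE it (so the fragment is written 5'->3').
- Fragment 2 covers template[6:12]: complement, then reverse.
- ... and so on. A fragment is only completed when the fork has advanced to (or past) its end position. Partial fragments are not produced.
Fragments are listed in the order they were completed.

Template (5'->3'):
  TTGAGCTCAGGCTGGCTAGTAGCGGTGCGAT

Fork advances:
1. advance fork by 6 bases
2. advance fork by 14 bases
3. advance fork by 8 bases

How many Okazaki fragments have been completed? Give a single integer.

Step 1: advance 6 -> fork_pos = 0 + 6 = 6. Reached multiple(s) of 6: 6 -> fragment 1 completed (1 total).
Step 2: advance 14 -> fork_pos = 6 + 14 = 20. Reached multiple(s) of 6: 12, 18 -> fragments 2-3 completed (3 total).
Step 3: advance 8 -> fork_pos = 20 + 8 = 28. Reached multiple(s) of 6: 24 -> fragment 4 completed (4 total).
Check: final fork_pos = 28; the multiples of 6 that are <= 28 are 6..24 -> 28 // 6 = 4 completed fragment(s).

Answer: 4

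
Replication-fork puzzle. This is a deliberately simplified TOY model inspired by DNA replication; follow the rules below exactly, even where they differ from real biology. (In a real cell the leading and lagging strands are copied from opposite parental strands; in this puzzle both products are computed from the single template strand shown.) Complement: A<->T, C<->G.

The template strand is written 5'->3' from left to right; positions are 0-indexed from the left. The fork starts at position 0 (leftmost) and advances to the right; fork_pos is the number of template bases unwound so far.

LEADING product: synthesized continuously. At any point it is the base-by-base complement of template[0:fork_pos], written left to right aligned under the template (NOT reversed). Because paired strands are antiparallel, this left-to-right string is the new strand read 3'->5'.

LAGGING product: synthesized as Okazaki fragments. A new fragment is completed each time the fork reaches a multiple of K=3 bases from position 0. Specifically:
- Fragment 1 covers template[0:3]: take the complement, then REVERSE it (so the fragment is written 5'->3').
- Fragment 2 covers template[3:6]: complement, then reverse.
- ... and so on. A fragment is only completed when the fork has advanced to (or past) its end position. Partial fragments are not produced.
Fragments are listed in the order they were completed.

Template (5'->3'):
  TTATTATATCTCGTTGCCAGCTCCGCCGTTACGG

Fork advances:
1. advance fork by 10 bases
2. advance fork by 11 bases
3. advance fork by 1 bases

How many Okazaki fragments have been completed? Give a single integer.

Answer: 7

Derivation:
Step 1: advance 10 -> fork_pos = 0 + 10 = 10. Reached multiple(s) of 3: 3, 6, 9 -> fragments 1-3 completed (3 total).
Step 2: advance 11 -> fork_pos = 10 + 11 = 21. Reached multiple(s) of 3: 12, 15, 18, 21 -> fragments 4-7 completed (7 total).
Step 3: advance 1 -> fork_pos = 21 + 1 = 22. Next multiple of 3 is 24 (not reached); still 7 fragment(s).
Check: final fork_pos = 22; the multiples of 3 that are <= 22 are 3..21 -> 22 // 3 = 7 completed fragment(s).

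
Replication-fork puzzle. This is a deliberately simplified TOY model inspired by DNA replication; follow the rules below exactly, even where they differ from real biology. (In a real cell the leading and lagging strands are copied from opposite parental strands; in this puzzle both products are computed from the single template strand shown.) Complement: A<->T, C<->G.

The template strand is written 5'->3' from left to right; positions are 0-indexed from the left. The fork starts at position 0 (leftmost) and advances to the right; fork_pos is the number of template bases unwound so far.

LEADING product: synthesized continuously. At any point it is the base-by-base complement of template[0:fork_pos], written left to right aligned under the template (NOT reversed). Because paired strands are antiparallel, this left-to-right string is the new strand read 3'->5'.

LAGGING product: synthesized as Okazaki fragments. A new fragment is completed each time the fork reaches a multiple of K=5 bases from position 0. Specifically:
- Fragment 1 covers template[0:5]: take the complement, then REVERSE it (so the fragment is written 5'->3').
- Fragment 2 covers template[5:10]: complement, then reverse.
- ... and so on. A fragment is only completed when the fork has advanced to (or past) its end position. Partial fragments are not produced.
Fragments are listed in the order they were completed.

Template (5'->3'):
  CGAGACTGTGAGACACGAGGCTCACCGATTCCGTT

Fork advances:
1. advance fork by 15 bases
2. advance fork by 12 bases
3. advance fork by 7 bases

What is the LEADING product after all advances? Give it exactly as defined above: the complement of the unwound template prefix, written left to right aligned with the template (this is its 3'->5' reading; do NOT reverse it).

Answer: GCTCTGACACTCTGTGCTCCGAGTGGCTAAGGCA

Derivation:
Step 1: advance 15 -> fork_pos = 0 + 15 = 15.
Step 2: advance 12 -> fork_pos = 15 + 12 = 27.
Step 3: advance 7 -> fork_pos = 27 + 7 = 34.
Unwound prefix: template[0:34] = CGAGACTGTGAGACACGAGGCTCACCGATTCCGT
Complement it base by base (A<->T, C<->G), keeping left-to-right order:
  [0:5] CGAGA -> GCTCT
  [5:10] CTGTG -> GACAC
  [10:15] AGACA -> TCTGT
  [15:20] CGAGG -> GCTCC
  [20:25] CTCAC -> GAGTG
  [25:30] CGATT -> GCTAA
  [30:34] CCGT -> GGCA
Concatenate: GCTCTGACACTCTGTGCTCCGAGTGGCTAAGGCA (length 34; written aligned with the template, i.e. 3'->5').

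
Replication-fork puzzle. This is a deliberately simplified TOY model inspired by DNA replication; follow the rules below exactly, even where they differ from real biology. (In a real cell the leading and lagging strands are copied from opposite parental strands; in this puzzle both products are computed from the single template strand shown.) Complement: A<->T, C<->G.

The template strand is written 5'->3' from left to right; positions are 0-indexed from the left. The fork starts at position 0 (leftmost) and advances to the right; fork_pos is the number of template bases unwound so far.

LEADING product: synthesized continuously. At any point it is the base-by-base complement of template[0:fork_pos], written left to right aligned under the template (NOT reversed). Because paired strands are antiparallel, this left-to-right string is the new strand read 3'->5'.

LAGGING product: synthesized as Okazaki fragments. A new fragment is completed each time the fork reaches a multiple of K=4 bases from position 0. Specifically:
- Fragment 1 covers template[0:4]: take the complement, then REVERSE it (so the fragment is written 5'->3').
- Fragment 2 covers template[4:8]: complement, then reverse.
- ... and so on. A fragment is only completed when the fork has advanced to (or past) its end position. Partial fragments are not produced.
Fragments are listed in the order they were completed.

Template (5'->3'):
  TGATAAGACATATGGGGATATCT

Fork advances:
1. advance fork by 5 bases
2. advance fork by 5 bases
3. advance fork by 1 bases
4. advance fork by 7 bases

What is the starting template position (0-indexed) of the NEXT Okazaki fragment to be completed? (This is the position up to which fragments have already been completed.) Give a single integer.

Answer: 16

Derivation:
Step 1: advance 5 -> fork_pos = 0 + 5 = 5. Reached multiple(s) of 4: 4 -> fragment 1 completed (1 total).
Step 2: advance 5 -> fork_pos = 5 + 5 = 10. Reached multiple(s) of 4: 8 -> fragment 2 completed (2 total).
Step 3: advance 1 -> fork_pos = 10 + 1 = 11. Next multiple of 4 is 12 (not reached); still 2 fragment(s).
Step 4: advance 7 -> fork_pos = 11 + 7 = 18. Reached multiple(s) of 4: 12, 16 -> fragments 3-4 completed (4 total).
4 fragment(s) completed, covering template[0:16] (4 x 4 = 16). The next fragment, fragment 5, covers template[16:20], so it starts at position 16.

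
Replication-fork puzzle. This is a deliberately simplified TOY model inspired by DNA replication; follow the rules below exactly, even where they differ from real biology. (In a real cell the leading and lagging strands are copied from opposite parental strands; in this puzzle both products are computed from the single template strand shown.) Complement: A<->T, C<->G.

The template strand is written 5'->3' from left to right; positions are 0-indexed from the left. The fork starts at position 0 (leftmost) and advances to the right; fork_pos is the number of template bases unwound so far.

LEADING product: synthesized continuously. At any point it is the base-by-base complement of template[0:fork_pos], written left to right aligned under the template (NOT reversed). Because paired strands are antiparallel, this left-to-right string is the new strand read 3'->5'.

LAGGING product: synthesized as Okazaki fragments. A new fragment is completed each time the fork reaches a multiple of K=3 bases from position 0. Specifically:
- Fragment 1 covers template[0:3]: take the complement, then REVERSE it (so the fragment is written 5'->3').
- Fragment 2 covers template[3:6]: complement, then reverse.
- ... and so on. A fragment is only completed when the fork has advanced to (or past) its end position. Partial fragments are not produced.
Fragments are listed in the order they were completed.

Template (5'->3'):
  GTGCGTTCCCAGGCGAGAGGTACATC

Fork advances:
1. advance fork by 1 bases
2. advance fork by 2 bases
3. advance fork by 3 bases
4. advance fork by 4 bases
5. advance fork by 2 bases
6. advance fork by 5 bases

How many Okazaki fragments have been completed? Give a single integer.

Answer: 5

Derivation:
Step 1: advance 1 -> fork_pos = 0 + 1 = 1. Next multiple of 3 is 3 (not reached); still 0 fragment(s).
Step 2: advance 2 -> fork_pos = 1 + 2 = 3. Reached multiple(s) of 3: 3 -> fragment 1 completed (1 total).
Step 3: advance 3 -> fork_pos = 3 + 3 = 6. Reached multiple(s) of 3: 6 -> fragment 2 completed (2 total).
Step 4: advance 4 -> fork_pos = 6 + 4 = 10. Reached multiple(s) of 3: 9 -> fragment 3 completed (3 total).
Step 5: advance 2 -> fork_pos = 10 + 2 = 12. Reached multiple(s) of 3: 12 -> fragment 4 completed (4 total).
Step 6: advance 5 -> fork_pos = 12 + 5 = 17. Reached multiple(s) of 3: 15 -> fragment 5 completed (5 total).
Check: final fork_pos = 17; the multiples of 3 that are <= 17 are 3..15 -> 17 // 3 = 5 completed fragment(s).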